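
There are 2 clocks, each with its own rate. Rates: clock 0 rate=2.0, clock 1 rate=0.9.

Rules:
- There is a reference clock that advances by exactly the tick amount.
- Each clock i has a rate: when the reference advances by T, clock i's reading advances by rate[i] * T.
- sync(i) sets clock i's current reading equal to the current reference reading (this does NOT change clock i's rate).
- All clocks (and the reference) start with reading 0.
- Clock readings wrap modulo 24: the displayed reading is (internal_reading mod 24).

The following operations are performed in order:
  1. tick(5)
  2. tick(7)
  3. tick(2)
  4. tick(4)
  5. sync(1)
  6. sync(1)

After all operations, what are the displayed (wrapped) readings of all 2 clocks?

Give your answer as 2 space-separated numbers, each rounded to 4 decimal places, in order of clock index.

Answer: 12.0000 18.0000

Derivation:
After op 1 tick(5): ref=5.0000 raw=[10.0000 4.5000]
After op 2 tick(7): ref=12.0000 raw=[24.0000 10.8000]
After op 3 tick(2): ref=14.0000 raw=[28.0000 12.6000]
After op 4 tick(4): ref=18.0000 raw=[36.0000 16.2000]
After op 5 sync(1): ref=18.0000 raw=[36.0000 18.0000]
After op 6 sync(1): ref=18.0000 raw=[36.0000 18.0000]
Wrap final raw readings (mod 24): 36.0000 mod 24 = 12.0000; 18.0000 mod 24 = 18.0000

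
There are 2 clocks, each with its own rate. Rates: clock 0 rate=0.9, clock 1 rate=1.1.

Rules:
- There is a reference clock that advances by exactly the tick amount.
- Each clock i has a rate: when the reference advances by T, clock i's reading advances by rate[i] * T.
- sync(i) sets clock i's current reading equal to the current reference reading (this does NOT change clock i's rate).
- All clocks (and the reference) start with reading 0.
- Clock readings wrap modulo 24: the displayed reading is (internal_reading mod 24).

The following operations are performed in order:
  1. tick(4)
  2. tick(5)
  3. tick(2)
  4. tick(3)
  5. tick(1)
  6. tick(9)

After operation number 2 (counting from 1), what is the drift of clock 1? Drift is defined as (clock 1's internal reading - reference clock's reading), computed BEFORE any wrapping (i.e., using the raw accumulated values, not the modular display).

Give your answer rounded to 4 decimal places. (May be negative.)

After op 1 tick(4): ref=4.0000 raw=[3.6000 4.4000]
After op 2 tick(5): ref=9.0000 raw=[8.1000 9.9000]
Drift of clock 1 after op 2: 9.9000 - 9.0000 = 0.9000

Answer: 0.9000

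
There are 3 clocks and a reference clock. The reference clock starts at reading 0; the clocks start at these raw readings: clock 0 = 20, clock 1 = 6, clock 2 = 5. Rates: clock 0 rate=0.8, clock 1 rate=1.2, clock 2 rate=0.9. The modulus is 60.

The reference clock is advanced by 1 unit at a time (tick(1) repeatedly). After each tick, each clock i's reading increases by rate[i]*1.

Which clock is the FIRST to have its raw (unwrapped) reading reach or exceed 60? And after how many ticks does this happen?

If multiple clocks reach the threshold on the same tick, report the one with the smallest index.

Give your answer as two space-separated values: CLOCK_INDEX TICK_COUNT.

Answer: 1 45

Derivation:
clock 0: start=20, rate=0.8, needs 60-20 = 40; ticks = ceil(40/0.8) = ceil(50.0000) = 50; reading at tick 50 = 20 + 0.8*50 = 60.0000
clock 1: start=6, rate=1.2, needs 60-6 = 54; ticks = ceil(54/1.2) = ceil(45.0000) = 45; reading at tick 45 = 6 + 1.2*45 = 60.0000
clock 2: start=5, rate=0.9, needs 60-5 = 55; ticks = ceil(55/0.9) = ceil(61.1111) = 62; reading at tick 62 = 5 + 0.9*62 = 60.8000
Minimum tick count = 45; winners = [1]; smallest index = 1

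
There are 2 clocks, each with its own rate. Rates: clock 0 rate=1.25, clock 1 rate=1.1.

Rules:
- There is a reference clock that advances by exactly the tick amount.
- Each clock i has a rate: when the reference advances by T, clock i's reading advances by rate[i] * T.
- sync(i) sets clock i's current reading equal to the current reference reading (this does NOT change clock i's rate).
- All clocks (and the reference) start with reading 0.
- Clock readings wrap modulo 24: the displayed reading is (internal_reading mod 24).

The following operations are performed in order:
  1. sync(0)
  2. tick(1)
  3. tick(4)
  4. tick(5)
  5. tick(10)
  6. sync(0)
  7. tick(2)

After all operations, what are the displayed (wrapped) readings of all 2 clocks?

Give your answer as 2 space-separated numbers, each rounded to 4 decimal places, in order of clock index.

Answer: 22.5000 0.2000

Derivation:
After op 1 sync(0): ref=0.0000 raw=[0.0000 0.0000]
After op 2 tick(1): ref=1.0000 raw=[1.2500 1.1000]
After op 3 tick(4): ref=5.0000 raw=[6.2500 5.5000]
After op 4 tick(5): ref=10.0000 raw=[12.5000 11.0000]
After op 5 tick(10): ref=20.0000 raw=[25.0000 22.0000]
After op 6 sync(0): ref=20.0000 raw=[20.0000 22.0000]
After op 7 tick(2): ref=22.0000 raw=[22.5000 24.2000]
Wrap final raw readings (mod 24): 22.5000 mod 24 = 22.5000; 24.2000 mod 24 = 0.2000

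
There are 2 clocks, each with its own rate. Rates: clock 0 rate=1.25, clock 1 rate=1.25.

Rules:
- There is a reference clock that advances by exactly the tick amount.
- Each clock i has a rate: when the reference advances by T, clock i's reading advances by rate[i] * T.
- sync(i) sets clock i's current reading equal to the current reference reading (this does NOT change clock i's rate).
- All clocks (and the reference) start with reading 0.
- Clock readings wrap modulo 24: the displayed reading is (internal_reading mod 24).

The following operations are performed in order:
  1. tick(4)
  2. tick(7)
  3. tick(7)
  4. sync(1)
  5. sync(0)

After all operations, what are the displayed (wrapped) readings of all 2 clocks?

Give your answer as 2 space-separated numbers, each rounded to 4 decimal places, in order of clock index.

Answer: 18.0000 18.0000

Derivation:
After op 1 tick(4): ref=4.0000 raw=[5.0000 5.0000]
After op 2 tick(7): ref=11.0000 raw=[13.7500 13.7500]
After op 3 tick(7): ref=18.0000 raw=[22.5000 22.5000]
After op 4 sync(1): ref=18.0000 raw=[22.5000 18.0000]
After op 5 sync(0): ref=18.0000 raw=[18.0000 18.0000]
Wrap final raw readings (mod 24): 18.0000 mod 24 = 18.0000; 18.0000 mod 24 = 18.0000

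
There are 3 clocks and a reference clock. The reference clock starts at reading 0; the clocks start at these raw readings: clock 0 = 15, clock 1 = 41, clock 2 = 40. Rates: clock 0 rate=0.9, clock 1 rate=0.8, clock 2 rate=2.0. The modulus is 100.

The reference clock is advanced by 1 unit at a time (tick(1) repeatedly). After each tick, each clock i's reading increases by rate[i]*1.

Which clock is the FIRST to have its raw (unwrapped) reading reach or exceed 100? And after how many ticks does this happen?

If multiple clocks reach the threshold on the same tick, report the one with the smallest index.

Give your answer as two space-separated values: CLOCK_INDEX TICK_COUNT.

Answer: 2 30

Derivation:
clock 0: start=15, rate=0.9, needs 100-15 = 85; ticks = ceil(85/0.9) = ceil(94.4444) = 95; reading at tick 95 = 15 + 0.9*95 = 100.5000
clock 1: start=41, rate=0.8, needs 100-41 = 59; ticks = ceil(59/0.8) = ceil(73.7500) = 74; reading at tick 74 = 41 + 0.8*74 = 100.2000
clock 2: start=40, rate=2.0, needs 100-40 = 60; ticks = ceil(60/2.0) = ceil(30.0000) = 30; reading at tick 30 = 40 + 2.0*30 = 100.0000
Minimum tick count = 30; winners = [2]; smallest index = 2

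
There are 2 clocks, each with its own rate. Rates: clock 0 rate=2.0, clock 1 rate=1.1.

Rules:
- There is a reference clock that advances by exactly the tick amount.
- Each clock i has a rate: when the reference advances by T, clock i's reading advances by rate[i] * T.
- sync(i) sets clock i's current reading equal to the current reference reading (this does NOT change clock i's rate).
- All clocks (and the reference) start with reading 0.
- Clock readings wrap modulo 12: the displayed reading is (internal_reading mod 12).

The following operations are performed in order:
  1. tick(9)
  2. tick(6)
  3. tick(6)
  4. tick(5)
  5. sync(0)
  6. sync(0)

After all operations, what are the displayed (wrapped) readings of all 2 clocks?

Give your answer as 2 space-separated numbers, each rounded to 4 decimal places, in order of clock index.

Answer: 2.0000 4.6000

Derivation:
After op 1 tick(9): ref=9.0000 raw=[18.0000 9.9000]
After op 2 tick(6): ref=15.0000 raw=[30.0000 16.5000]
After op 3 tick(6): ref=21.0000 raw=[42.0000 23.1000]
After op 4 tick(5): ref=26.0000 raw=[52.0000 28.6000]
After op 5 sync(0): ref=26.0000 raw=[26.0000 28.6000]
After op 6 sync(0): ref=26.0000 raw=[26.0000 28.6000]
Wrap final raw readings (mod 12): 26.0000 mod 12 = 2.0000; 28.6000 mod 12 = 4.6000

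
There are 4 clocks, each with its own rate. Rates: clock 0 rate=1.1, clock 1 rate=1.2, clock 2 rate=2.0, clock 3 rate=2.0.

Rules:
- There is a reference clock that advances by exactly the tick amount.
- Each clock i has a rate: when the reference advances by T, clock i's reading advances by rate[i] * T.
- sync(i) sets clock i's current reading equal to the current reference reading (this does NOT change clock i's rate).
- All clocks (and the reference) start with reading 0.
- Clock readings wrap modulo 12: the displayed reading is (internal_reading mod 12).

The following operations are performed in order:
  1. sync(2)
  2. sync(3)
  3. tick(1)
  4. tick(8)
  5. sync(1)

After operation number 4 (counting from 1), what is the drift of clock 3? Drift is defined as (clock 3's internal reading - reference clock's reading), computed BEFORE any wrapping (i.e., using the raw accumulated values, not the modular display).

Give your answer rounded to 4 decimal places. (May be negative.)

Answer: 9.0000

Derivation:
After op 1 sync(2): ref=0.0000 raw=[0.0000 0.0000 0.0000 0.0000]
After op 2 sync(3): ref=0.0000 raw=[0.0000 0.0000 0.0000 0.0000]
After op 3 tick(1): ref=1.0000 raw=[1.1000 1.2000 2.0000 2.0000]
After op 4 tick(8): ref=9.0000 raw=[9.9000 10.8000 18.0000 18.0000]
Drift of clock 3 after op 4: 18.0000 - 9.0000 = 9.0000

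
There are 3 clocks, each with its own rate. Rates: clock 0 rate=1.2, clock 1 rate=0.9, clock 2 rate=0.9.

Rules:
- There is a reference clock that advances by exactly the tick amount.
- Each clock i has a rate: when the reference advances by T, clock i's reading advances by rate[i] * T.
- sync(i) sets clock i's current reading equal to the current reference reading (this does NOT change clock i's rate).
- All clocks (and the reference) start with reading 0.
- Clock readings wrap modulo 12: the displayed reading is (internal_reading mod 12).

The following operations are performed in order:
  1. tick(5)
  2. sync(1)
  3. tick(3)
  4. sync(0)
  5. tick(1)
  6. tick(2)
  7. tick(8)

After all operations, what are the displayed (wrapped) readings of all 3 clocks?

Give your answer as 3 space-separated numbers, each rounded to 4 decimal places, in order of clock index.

After op 1 tick(5): ref=5.0000 raw=[6.0000 4.5000 4.5000]
After op 2 sync(1): ref=5.0000 raw=[6.0000 5.0000 4.5000]
After op 3 tick(3): ref=8.0000 raw=[9.6000 7.7000 7.2000]
After op 4 sync(0): ref=8.0000 raw=[8.0000 7.7000 7.2000]
After op 5 tick(1): ref=9.0000 raw=[9.2000 8.6000 8.1000]
After op 6 tick(2): ref=11.0000 raw=[11.6000 10.4000 9.9000]
After op 7 tick(8): ref=19.0000 raw=[21.2000 17.6000 17.1000]
Wrap final raw readings (mod 12): 21.2000 mod 12 = 9.2000; 17.6000 mod 12 = 5.6000; 17.1000 mod 12 = 5.1000

Answer: 9.2000 5.6000 5.1000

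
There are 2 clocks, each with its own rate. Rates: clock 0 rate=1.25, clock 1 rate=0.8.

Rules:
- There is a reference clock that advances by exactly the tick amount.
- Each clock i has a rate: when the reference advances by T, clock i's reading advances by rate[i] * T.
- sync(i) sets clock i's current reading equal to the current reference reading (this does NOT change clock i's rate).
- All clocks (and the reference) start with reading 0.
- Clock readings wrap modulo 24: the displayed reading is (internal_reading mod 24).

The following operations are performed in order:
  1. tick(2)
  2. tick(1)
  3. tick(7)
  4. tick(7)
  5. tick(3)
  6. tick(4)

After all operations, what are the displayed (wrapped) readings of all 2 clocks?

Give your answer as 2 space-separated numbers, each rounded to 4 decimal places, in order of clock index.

After op 1 tick(2): ref=2.0000 raw=[2.5000 1.6000]
After op 2 tick(1): ref=3.0000 raw=[3.7500 2.4000]
After op 3 tick(7): ref=10.0000 raw=[12.5000 8.0000]
After op 4 tick(7): ref=17.0000 raw=[21.2500 13.6000]
After op 5 tick(3): ref=20.0000 raw=[25.0000 16.0000]
After op 6 tick(4): ref=24.0000 raw=[30.0000 19.2000]
Wrap final raw readings (mod 24): 30.0000 mod 24 = 6.0000; 19.2000 mod 24 = 19.2000

Answer: 6.0000 19.2000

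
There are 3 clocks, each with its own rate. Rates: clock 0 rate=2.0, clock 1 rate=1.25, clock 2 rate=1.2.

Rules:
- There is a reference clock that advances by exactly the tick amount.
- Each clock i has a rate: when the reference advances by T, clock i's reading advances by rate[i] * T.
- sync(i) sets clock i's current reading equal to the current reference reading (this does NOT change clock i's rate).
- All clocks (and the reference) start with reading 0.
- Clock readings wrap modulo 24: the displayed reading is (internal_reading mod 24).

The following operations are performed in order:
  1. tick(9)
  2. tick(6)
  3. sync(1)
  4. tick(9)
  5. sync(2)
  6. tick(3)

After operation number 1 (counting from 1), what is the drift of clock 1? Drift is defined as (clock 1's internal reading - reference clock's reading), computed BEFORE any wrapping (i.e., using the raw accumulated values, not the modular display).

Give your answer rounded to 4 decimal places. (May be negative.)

After op 1 tick(9): ref=9.0000 raw=[18.0000 11.2500 10.8000]
Drift of clock 1 after op 1: 11.2500 - 9.0000 = 2.2500

Answer: 2.2500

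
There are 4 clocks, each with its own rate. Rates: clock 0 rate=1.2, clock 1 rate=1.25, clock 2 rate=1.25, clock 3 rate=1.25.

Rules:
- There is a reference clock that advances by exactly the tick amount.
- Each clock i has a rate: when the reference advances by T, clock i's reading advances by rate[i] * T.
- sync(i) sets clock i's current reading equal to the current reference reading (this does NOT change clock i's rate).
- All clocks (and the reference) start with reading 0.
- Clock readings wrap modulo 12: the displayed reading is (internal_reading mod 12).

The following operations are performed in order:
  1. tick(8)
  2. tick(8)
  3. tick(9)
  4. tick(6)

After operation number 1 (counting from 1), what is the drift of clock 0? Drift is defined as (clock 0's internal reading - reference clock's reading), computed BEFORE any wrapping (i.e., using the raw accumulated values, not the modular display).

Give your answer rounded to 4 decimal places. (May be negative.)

After op 1 tick(8): ref=8.0000 raw=[9.6000 10.0000 10.0000 10.0000]
Drift of clock 0 after op 1: 9.6000 - 8.0000 = 1.6000

Answer: 1.6000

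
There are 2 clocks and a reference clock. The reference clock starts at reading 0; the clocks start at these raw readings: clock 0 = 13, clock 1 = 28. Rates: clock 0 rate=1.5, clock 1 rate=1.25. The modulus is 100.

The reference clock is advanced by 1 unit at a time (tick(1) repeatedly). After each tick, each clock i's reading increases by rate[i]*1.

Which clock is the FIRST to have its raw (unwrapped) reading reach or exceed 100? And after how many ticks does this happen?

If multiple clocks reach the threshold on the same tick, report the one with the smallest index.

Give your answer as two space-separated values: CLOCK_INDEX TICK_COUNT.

Answer: 0 58

Derivation:
clock 0: start=13, rate=1.5, needs 100-13 = 87; ticks = ceil(87/1.5) = ceil(58.0000) = 58; reading at tick 58 = 13 + 1.5*58 = 100.0000
clock 1: start=28, rate=1.25, needs 100-28 = 72; ticks = ceil(72/1.25) = ceil(57.6000) = 58; reading at tick 58 = 28 + 1.25*58 = 100.5000
Minimum tick count = 58; winners = [0, 1]; smallest index = 0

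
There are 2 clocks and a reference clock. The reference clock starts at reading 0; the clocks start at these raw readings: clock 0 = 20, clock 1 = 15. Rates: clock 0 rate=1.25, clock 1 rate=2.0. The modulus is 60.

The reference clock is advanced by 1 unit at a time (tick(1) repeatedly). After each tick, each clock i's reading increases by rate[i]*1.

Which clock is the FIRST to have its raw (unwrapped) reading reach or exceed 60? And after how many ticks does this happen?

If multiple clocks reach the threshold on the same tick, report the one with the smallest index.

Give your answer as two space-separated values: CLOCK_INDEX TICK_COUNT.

clock 0: start=20, rate=1.25, needs 60-20 = 40; ticks = ceil(40/1.25) = ceil(32.0000) = 32; reading at tick 32 = 20 + 1.25*32 = 60.0000
clock 1: start=15, rate=2.0, needs 60-15 = 45; ticks = ceil(45/2.0) = ceil(22.5000) = 23; reading at tick 23 = 15 + 2.0*23 = 61.0000
Minimum tick count = 23; winners = [1]; smallest index = 1

Answer: 1 23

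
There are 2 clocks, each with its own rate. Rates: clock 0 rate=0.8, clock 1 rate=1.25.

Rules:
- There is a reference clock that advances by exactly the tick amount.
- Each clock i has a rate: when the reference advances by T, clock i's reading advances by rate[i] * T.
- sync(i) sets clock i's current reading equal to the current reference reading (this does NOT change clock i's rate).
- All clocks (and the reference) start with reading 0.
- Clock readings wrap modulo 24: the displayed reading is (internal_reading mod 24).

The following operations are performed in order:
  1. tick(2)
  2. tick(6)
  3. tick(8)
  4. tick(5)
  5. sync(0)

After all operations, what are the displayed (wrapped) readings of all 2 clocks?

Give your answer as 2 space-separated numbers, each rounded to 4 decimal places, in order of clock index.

After op 1 tick(2): ref=2.0000 raw=[1.6000 2.5000]
After op 2 tick(6): ref=8.0000 raw=[6.4000 10.0000]
After op 3 tick(8): ref=16.0000 raw=[12.8000 20.0000]
After op 4 tick(5): ref=21.0000 raw=[16.8000 26.2500]
After op 5 sync(0): ref=21.0000 raw=[21.0000 26.2500]
Wrap final raw readings (mod 24): 21.0000 mod 24 = 21.0000; 26.2500 mod 24 = 2.2500

Answer: 21.0000 2.2500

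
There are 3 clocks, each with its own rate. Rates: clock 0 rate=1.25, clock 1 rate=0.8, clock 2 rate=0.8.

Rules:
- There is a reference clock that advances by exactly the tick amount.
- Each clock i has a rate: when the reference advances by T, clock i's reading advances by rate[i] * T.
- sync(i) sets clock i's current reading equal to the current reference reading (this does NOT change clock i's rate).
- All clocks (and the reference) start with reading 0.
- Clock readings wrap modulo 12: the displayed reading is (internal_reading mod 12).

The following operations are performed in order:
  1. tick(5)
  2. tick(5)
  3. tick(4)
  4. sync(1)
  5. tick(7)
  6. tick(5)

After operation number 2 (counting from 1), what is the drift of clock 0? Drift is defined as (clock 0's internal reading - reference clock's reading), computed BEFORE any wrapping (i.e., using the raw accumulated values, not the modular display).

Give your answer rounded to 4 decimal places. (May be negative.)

Answer: 2.5000

Derivation:
After op 1 tick(5): ref=5.0000 raw=[6.2500 4.0000 4.0000]
After op 2 tick(5): ref=10.0000 raw=[12.5000 8.0000 8.0000]
Drift of clock 0 after op 2: 12.5000 - 10.0000 = 2.5000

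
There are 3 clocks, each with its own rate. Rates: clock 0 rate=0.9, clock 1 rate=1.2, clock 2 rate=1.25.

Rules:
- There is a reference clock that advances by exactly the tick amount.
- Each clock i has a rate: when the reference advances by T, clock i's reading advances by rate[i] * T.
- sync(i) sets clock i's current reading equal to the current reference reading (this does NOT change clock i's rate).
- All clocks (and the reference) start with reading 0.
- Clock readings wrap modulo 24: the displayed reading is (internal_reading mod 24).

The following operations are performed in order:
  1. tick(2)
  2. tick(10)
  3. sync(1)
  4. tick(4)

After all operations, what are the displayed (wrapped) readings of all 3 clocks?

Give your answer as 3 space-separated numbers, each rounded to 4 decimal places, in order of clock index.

Answer: 14.4000 16.8000 20.0000

Derivation:
After op 1 tick(2): ref=2.0000 raw=[1.8000 2.4000 2.5000]
After op 2 tick(10): ref=12.0000 raw=[10.8000 14.4000 15.0000]
After op 3 sync(1): ref=12.0000 raw=[10.8000 12.0000 15.0000]
After op 4 tick(4): ref=16.0000 raw=[14.4000 16.8000 20.0000]
Wrap final raw readings (mod 24): 14.4000 mod 24 = 14.4000; 16.8000 mod 24 = 16.8000; 20.0000 mod 24 = 20.0000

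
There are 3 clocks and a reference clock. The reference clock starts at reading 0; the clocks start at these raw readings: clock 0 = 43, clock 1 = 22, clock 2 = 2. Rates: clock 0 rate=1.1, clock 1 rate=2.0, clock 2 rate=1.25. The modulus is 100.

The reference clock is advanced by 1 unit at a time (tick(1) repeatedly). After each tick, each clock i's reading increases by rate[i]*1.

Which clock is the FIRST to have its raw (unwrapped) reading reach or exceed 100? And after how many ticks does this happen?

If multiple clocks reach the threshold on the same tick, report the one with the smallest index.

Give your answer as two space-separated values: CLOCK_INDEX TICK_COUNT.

clock 0: start=43, rate=1.1, needs 100-43 = 57; ticks = ceil(57/1.1) = ceil(51.8182) = 52; reading at tick 52 = 43 + 1.1*52 = 100.2000
clock 1: start=22, rate=2.0, needs 100-22 = 78; ticks = ceil(78/2.0) = ceil(39.0000) = 39; reading at tick 39 = 22 + 2.0*39 = 100.0000
clock 2: start=2, rate=1.25, needs 100-2 = 98; ticks = ceil(98/1.25) = ceil(78.4000) = 79; reading at tick 79 = 2 + 1.25*79 = 100.7500
Minimum tick count = 39; winners = [1]; smallest index = 1

Answer: 1 39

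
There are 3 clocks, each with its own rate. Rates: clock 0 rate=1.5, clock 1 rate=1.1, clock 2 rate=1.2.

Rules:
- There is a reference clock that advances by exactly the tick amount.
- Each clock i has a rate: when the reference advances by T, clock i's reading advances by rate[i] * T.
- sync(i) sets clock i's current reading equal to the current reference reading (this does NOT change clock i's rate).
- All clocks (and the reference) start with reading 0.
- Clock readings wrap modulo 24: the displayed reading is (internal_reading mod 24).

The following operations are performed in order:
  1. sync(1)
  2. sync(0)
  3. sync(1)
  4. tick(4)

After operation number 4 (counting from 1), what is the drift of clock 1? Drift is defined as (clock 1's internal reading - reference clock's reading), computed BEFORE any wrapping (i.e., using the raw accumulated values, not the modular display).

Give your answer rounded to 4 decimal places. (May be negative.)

Answer: 0.4000

Derivation:
After op 1 sync(1): ref=0.0000 raw=[0.0000 0.0000 0.0000]
After op 2 sync(0): ref=0.0000 raw=[0.0000 0.0000 0.0000]
After op 3 sync(1): ref=0.0000 raw=[0.0000 0.0000 0.0000]
After op 4 tick(4): ref=4.0000 raw=[6.0000 4.4000 4.8000]
Drift of clock 1 after op 4: 4.4000 - 4.0000 = 0.4000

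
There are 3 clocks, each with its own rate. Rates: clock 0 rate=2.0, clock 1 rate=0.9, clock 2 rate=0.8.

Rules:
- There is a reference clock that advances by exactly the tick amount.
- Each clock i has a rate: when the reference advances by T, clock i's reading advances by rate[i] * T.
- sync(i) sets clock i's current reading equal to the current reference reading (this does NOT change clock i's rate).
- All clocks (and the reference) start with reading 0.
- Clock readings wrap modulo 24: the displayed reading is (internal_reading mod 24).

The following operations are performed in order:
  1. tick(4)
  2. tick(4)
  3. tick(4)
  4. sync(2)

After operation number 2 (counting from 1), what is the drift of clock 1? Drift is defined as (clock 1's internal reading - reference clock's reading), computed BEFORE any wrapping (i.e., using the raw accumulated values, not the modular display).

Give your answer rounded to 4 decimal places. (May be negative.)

After op 1 tick(4): ref=4.0000 raw=[8.0000 3.6000 3.2000]
After op 2 tick(4): ref=8.0000 raw=[16.0000 7.2000 6.4000]
Drift of clock 1 after op 2: 7.2000 - 8.0000 = -0.8000

Answer: -0.8000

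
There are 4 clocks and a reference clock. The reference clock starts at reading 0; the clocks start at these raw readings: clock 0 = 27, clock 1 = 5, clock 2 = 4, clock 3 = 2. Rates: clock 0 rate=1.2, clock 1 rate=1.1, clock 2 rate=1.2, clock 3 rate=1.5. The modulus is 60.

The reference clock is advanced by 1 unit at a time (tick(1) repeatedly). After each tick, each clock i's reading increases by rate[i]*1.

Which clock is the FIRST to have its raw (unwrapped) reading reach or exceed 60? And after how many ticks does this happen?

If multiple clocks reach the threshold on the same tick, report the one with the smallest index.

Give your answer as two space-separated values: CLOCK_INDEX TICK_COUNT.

clock 0: start=27, rate=1.2, needs 60-27 = 33; ticks = ceil(33/1.2) = ceil(27.5000) = 28; reading at tick 28 = 27 + 1.2*28 = 60.6000
clock 1: start=5, rate=1.1, needs 60-5 = 55; ticks = ceil(55/1.1) = ceil(50.0000) = 50; reading at tick 50 = 5 + 1.1*50 = 60.0000
clock 2: start=4, rate=1.2, needs 60-4 = 56; ticks = ceil(56/1.2) = ceil(46.6667) = 47; reading at tick 47 = 4 + 1.2*47 = 60.4000
clock 3: start=2, rate=1.5, needs 60-2 = 58; ticks = ceil(58/1.5) = ceil(38.6667) = 39; reading at tick 39 = 2 + 1.5*39 = 60.5000
Minimum tick count = 28; winners = [0]; smallest index = 0

Answer: 0 28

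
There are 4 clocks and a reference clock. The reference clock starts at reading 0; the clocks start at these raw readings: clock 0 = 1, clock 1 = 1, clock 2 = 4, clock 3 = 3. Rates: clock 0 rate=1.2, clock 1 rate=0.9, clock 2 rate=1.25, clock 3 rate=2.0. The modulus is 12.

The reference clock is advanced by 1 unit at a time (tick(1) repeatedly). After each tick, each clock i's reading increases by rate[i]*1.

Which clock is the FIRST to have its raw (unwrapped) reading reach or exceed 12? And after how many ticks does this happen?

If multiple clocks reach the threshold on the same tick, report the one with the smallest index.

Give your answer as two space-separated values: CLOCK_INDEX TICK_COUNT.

clock 0: start=1, rate=1.2, needs 12-1 = 11; ticks = ceil(11/1.2) = ceil(9.1667) = 10; reading at tick 10 = 1 + 1.2*10 = 13.0000
clock 1: start=1, rate=0.9, needs 12-1 = 11; ticks = ceil(11/0.9) = ceil(12.2222) = 13; reading at tick 13 = 1 + 0.9*13 = 12.7000
clock 2: start=4, rate=1.25, needs 12-4 = 8; ticks = ceil(8/1.25) = ceil(6.4000) = 7; reading at tick 7 = 4 + 1.25*7 = 12.7500
clock 3: start=3, rate=2.0, needs 12-3 = 9; ticks = ceil(9/2.0) = ceil(4.5000) = 5; reading at tick 5 = 3 + 2.0*5 = 13.0000
Minimum tick count = 5; winners = [3]; smallest index = 3

Answer: 3 5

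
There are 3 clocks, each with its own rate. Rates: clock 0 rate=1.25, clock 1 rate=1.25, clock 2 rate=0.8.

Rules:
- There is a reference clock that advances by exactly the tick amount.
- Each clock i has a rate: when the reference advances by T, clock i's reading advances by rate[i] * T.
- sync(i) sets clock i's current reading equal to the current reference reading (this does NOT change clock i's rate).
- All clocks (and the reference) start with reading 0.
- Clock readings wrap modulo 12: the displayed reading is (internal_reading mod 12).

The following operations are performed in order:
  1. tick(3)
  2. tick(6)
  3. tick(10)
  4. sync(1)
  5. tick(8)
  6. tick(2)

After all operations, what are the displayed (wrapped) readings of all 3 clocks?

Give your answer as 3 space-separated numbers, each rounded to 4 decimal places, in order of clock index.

After op 1 tick(3): ref=3.0000 raw=[3.7500 3.7500 2.4000]
After op 2 tick(6): ref=9.0000 raw=[11.2500 11.2500 7.2000]
After op 3 tick(10): ref=19.0000 raw=[23.7500 23.7500 15.2000]
After op 4 sync(1): ref=19.0000 raw=[23.7500 19.0000 15.2000]
After op 5 tick(8): ref=27.0000 raw=[33.7500 29.0000 21.6000]
After op 6 tick(2): ref=29.0000 raw=[36.2500 31.5000 23.2000]
Wrap final raw readings (mod 12): 36.2500 mod 12 = 0.2500; 31.5000 mod 12 = 7.5000; 23.2000 mod 12 = 11.2000

Answer: 0.2500 7.5000 11.2000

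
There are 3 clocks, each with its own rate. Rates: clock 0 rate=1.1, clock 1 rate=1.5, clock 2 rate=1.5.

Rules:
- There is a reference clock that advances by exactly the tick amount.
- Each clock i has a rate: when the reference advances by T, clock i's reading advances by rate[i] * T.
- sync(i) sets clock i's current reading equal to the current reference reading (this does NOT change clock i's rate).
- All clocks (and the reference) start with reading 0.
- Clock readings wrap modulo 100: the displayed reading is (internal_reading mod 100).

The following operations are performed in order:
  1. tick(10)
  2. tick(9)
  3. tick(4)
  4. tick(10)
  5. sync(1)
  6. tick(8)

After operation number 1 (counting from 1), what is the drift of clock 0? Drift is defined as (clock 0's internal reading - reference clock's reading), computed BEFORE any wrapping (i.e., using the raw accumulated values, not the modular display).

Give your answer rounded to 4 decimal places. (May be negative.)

Answer: 1.0000

Derivation:
After op 1 tick(10): ref=10.0000 raw=[11.0000 15.0000 15.0000]
Drift of clock 0 after op 1: 11.0000 - 10.0000 = 1.0000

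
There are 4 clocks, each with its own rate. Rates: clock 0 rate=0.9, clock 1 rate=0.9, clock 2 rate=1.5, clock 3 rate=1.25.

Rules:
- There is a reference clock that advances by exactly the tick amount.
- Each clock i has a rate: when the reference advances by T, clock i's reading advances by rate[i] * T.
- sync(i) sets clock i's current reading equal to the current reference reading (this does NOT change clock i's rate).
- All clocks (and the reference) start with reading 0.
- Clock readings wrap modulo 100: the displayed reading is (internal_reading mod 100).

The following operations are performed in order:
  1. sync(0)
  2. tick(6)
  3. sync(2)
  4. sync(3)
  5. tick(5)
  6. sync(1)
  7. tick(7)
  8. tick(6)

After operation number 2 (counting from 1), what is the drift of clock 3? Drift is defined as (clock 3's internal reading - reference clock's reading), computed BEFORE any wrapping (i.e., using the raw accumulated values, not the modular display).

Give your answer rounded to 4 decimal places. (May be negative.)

After op 1 sync(0): ref=0.0000 raw=[0.0000 0.0000 0.0000 0.0000]
After op 2 tick(6): ref=6.0000 raw=[5.4000 5.4000 9.0000 7.5000]
Drift of clock 3 after op 2: 7.5000 - 6.0000 = 1.5000

Answer: 1.5000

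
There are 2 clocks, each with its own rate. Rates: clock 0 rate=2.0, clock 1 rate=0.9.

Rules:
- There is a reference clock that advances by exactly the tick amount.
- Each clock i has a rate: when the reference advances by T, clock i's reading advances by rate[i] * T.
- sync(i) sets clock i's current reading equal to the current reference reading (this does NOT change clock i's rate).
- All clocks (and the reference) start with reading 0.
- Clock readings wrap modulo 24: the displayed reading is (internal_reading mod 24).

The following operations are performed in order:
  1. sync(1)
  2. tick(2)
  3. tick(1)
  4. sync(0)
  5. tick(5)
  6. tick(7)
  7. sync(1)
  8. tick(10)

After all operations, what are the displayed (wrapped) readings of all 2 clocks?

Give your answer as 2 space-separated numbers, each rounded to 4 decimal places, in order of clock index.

After op 1 sync(1): ref=0.0000 raw=[0.0000 0.0000]
After op 2 tick(2): ref=2.0000 raw=[4.0000 1.8000]
After op 3 tick(1): ref=3.0000 raw=[6.0000 2.7000]
After op 4 sync(0): ref=3.0000 raw=[3.0000 2.7000]
After op 5 tick(5): ref=8.0000 raw=[13.0000 7.2000]
After op 6 tick(7): ref=15.0000 raw=[27.0000 13.5000]
After op 7 sync(1): ref=15.0000 raw=[27.0000 15.0000]
After op 8 tick(10): ref=25.0000 raw=[47.0000 24.0000]
Wrap final raw readings (mod 24): 47.0000 mod 24 = 23.0000; 24.0000 mod 24 = 0.0000

Answer: 23.0000 0.0000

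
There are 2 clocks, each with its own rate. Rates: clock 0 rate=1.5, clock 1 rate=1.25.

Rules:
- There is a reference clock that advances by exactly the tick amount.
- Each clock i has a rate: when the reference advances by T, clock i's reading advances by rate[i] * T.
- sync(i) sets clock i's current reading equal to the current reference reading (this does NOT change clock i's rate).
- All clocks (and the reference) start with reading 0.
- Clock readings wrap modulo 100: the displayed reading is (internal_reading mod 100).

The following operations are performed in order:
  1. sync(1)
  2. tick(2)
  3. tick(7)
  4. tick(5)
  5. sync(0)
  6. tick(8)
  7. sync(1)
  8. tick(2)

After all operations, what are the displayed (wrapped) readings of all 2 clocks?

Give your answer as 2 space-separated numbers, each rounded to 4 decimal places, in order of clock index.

Answer: 29.0000 24.5000

Derivation:
After op 1 sync(1): ref=0.0000 raw=[0.0000 0.0000]
After op 2 tick(2): ref=2.0000 raw=[3.0000 2.5000]
After op 3 tick(7): ref=9.0000 raw=[13.5000 11.2500]
After op 4 tick(5): ref=14.0000 raw=[21.0000 17.5000]
After op 5 sync(0): ref=14.0000 raw=[14.0000 17.5000]
After op 6 tick(8): ref=22.0000 raw=[26.0000 27.5000]
After op 7 sync(1): ref=22.0000 raw=[26.0000 22.0000]
After op 8 tick(2): ref=24.0000 raw=[29.0000 24.5000]
Wrap final raw readings (mod 100): 29.0000 mod 100 = 29.0000; 24.5000 mod 100 = 24.5000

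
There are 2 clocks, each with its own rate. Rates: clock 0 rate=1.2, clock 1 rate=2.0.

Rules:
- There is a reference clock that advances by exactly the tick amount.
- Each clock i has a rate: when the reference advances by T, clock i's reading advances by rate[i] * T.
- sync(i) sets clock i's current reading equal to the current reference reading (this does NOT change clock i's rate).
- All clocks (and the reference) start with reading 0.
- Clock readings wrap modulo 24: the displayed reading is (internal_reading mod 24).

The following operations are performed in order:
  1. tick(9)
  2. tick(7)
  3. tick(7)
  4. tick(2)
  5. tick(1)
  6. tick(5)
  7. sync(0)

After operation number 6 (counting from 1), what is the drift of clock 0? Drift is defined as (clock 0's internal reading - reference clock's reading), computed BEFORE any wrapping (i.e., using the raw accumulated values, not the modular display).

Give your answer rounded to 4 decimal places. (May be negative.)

Answer: 6.2000

Derivation:
After op 1 tick(9): ref=9.0000 raw=[10.8000 18.0000]
After op 2 tick(7): ref=16.0000 raw=[19.2000 32.0000]
After op 3 tick(7): ref=23.0000 raw=[27.6000 46.0000]
After op 4 tick(2): ref=25.0000 raw=[30.0000 50.0000]
After op 5 tick(1): ref=26.0000 raw=[31.2000 52.0000]
After op 6 tick(5): ref=31.0000 raw=[37.2000 62.0000]
Drift of clock 0 after op 6: 37.2000 - 31.0000 = 6.2000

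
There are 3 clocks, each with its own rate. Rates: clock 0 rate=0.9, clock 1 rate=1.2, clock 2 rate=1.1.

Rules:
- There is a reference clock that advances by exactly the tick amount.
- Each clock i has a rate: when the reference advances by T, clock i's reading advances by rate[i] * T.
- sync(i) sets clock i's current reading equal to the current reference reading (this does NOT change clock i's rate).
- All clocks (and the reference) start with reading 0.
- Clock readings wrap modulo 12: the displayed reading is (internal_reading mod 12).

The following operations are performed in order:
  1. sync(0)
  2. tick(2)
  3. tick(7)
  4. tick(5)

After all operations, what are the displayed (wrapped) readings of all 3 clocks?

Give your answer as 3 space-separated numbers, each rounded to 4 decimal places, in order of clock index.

After op 1 sync(0): ref=0.0000 raw=[0.0000 0.0000 0.0000]
After op 2 tick(2): ref=2.0000 raw=[1.8000 2.4000 2.2000]
After op 3 tick(7): ref=9.0000 raw=[8.1000 10.8000 9.9000]
After op 4 tick(5): ref=14.0000 raw=[12.6000 16.8000 15.4000]
Wrap final raw readings (mod 12): 12.6000 mod 12 = 0.6000; 16.8000 mod 12 = 4.8000; 15.4000 mod 12 = 3.4000

Answer: 0.6000 4.8000 3.4000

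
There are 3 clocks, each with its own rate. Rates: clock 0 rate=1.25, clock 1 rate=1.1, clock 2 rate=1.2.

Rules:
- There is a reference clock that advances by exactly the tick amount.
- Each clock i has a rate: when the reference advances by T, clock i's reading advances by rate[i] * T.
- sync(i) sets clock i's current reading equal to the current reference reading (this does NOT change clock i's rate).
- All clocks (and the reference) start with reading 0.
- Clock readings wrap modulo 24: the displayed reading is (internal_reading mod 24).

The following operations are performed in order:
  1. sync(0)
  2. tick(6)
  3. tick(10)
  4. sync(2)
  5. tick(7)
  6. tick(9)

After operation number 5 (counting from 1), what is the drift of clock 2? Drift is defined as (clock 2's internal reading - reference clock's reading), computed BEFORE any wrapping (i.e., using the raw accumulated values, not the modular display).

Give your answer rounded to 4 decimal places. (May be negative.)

After op 1 sync(0): ref=0.0000 raw=[0.0000 0.0000 0.0000]
After op 2 tick(6): ref=6.0000 raw=[7.5000 6.6000 7.2000]
After op 3 tick(10): ref=16.0000 raw=[20.0000 17.6000 19.2000]
After op 4 sync(2): ref=16.0000 raw=[20.0000 17.6000 16.0000]
After op 5 tick(7): ref=23.0000 raw=[28.7500 25.3000 24.4000]
Drift of clock 2 after op 5: 24.4000 - 23.0000 = 1.4000

Answer: 1.4000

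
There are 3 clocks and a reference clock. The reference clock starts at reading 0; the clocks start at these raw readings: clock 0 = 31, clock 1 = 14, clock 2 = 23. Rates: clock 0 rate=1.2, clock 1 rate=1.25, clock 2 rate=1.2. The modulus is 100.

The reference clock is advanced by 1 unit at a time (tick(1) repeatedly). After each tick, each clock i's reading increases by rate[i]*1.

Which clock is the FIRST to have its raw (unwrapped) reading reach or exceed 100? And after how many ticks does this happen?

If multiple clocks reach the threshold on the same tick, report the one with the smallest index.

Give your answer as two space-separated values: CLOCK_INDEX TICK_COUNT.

clock 0: start=31, rate=1.2, needs 100-31 = 69; ticks = ceil(69/1.2) = ceil(57.5000) = 58; reading at tick 58 = 31 + 1.2*58 = 100.6000
clock 1: start=14, rate=1.25, needs 100-14 = 86; ticks = ceil(86/1.25) = ceil(68.8000) = 69; reading at tick 69 = 14 + 1.25*69 = 100.2500
clock 2: start=23, rate=1.2, needs 100-23 = 77; ticks = ceil(77/1.2) = ceil(64.1667) = 65; reading at tick 65 = 23 + 1.2*65 = 101.0000
Minimum tick count = 58; winners = [0]; smallest index = 0

Answer: 0 58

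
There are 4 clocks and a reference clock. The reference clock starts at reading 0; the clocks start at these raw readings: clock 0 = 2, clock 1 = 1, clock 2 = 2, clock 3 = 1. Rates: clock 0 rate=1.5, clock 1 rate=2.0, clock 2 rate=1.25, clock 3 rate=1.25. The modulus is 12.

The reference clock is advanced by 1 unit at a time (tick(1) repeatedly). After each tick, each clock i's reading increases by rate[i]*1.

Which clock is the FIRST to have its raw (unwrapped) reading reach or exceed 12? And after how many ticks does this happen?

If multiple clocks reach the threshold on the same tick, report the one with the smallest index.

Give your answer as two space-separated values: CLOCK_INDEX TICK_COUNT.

Answer: 1 6

Derivation:
clock 0: start=2, rate=1.5, needs 12-2 = 10; ticks = ceil(10/1.5) = ceil(6.6667) = 7; reading at tick 7 = 2 + 1.5*7 = 12.5000
clock 1: start=1, rate=2.0, needs 12-1 = 11; ticks = ceil(11/2.0) = ceil(5.5000) = 6; reading at tick 6 = 1 + 2.0*6 = 13.0000
clock 2: start=2, rate=1.25, needs 12-2 = 10; ticks = ceil(10/1.25) = ceil(8.0000) = 8; reading at tick 8 = 2 + 1.25*8 = 12.0000
clock 3: start=1, rate=1.25, needs 12-1 = 11; ticks = ceil(11/1.25) = ceil(8.8000) = 9; reading at tick 9 = 1 + 1.25*9 = 12.2500
Minimum tick count = 6; winners = [1]; smallest index = 1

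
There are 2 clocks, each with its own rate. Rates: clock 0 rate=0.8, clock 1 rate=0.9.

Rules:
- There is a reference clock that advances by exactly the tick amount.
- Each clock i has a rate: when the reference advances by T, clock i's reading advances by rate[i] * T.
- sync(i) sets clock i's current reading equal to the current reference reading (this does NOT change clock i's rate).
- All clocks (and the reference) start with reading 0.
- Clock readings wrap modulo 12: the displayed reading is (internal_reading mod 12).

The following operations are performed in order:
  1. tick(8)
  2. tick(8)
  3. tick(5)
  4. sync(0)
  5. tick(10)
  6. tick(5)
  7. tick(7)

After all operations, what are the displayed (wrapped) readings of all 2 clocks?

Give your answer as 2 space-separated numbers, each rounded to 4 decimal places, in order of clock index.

After op 1 tick(8): ref=8.0000 raw=[6.4000 7.2000]
After op 2 tick(8): ref=16.0000 raw=[12.8000 14.4000]
After op 3 tick(5): ref=21.0000 raw=[16.8000 18.9000]
After op 4 sync(0): ref=21.0000 raw=[21.0000 18.9000]
After op 5 tick(10): ref=31.0000 raw=[29.0000 27.9000]
After op 6 tick(5): ref=36.0000 raw=[33.0000 32.4000]
After op 7 tick(7): ref=43.0000 raw=[38.6000 38.7000]
Wrap final raw readings (mod 12): 38.6000 mod 12 = 2.6000; 38.7000 mod 12 = 2.7000

Answer: 2.6000 2.7000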